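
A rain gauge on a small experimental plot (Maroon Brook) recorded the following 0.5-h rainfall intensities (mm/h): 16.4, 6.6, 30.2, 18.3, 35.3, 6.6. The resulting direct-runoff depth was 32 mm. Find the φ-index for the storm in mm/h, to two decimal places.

Only the 4 blocks with intensity above φ contribute runoff: 16.4, 30.2, 18.3, 35.3 mm/h.
Σ(I−φ)·Δt = d  ⇒  (16.4+30.2+18.3+35.3 − 4φ)·0.5 = 32
φ = (100.2 − 32/0.5) / 4 = 9.05 mm/h.

φ ≈ 9.05 mm/h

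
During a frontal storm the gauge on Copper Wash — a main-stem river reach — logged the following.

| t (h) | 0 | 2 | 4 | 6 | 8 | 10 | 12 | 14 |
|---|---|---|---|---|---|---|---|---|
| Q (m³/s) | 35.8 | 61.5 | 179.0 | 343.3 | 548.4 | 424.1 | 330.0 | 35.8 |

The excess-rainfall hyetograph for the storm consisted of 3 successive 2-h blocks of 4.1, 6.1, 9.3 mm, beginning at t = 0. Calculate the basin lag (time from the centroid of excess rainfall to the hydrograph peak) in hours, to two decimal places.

t_L ≈ 4.47 h

Centroid of excess rainfall: t_c = Σ P_i·t̄_i / ΣP_i = 3.5333 h (block centres at 1, 3, 5 h).
Hydrograph peak occurs at t = 8 h, so basin lag t_L = 8 − 3.5333 = 4.47 h.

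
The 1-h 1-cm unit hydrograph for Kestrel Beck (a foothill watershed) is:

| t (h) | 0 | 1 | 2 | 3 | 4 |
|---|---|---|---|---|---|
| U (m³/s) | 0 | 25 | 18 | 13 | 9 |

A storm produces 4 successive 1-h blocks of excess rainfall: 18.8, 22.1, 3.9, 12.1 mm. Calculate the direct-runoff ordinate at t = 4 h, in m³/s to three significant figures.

By discrete convolution, Q_j = Σ (P_i / 10 mm) · U_{j−i}.
At t = 4 h (j=4): Q = (18.8/10)·9 + (22.1/10)·13 + (3.9/10)·18 + (12.1/10)·25 = 82.9 m³/s.

Q ≈ 82.9 m³/s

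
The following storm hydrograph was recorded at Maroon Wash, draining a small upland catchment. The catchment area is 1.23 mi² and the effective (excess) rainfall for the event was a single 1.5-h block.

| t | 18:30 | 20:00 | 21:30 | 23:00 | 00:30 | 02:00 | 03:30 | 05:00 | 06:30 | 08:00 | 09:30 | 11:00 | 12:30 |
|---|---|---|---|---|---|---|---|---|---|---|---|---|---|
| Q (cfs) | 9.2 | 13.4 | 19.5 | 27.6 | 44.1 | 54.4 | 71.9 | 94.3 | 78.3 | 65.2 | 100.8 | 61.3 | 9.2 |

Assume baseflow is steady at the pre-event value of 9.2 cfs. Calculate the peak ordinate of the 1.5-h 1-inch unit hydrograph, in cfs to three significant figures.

U_p ≈ 91.5 cfs

Direct runoff: 0.0, 4.2, 10.3, 18.4, 34.9, 45.2, 62.7, 85.1, 69.1, 56.0, 91.6, 52.1, 0.0 cfs; ΣQ_DR = 529.6 cfs, peak = 91.6 cfs.
Runoff depth d = ΣQ_DR·Δt / A = 529.6 × 5400 / (1.23 mi²) = 1.001 in.
The 1-inch UH is the DRH scaled by (1 in)/d, so U_p = 91.6 × 1/1.001 = 91.5 cfs.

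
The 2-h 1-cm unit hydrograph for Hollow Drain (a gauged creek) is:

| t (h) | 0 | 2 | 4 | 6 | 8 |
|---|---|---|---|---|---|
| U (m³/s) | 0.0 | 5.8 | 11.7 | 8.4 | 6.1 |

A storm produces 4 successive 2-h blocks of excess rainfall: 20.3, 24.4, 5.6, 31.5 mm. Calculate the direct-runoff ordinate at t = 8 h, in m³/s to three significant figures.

Q ≈ 57.7 m³/s

By discrete convolution, Q_j = Σ (P_i / 10 mm) · U_{j−i}.
At t = 8 h (j=4): Q = (20.3/10)·6.1 + (24.4/10)·8.4 + (5.6/10)·11.7 + (31.5/10)·5.8 = 57.7 m³/s.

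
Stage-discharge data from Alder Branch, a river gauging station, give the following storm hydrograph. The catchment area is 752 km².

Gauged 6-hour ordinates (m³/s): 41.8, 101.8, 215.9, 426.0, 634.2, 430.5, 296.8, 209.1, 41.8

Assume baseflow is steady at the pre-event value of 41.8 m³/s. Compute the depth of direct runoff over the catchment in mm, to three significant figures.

Direct runoff: 0.0, 60.0, 174.1, 384.2, 592.4, 388.7, 255.0, 167.3, 0.0 m³/s; ΣQ_DR = 2022 m³/s.
V = ΣQ_DR · Δt = 2022 × 21600 s = 4.367 × 10^7 m³.
Over A = 752 km², depth = V / A = 58.1 mm.

d ≈ 58.1 mm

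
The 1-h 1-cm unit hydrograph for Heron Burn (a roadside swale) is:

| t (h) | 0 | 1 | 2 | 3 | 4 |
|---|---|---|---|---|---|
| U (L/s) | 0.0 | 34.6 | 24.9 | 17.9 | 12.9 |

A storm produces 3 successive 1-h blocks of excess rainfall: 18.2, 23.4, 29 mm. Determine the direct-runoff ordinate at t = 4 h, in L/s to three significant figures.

By discrete convolution, Q_j = Σ (P_i / 10 mm) · U_{j−i}.
At t = 4 h (j=4): Q = (18.2/10)·12.9 + (23.4/10)·17.9 + (29/10)·24.9 = 138 L/s.

Q ≈ 138 L/s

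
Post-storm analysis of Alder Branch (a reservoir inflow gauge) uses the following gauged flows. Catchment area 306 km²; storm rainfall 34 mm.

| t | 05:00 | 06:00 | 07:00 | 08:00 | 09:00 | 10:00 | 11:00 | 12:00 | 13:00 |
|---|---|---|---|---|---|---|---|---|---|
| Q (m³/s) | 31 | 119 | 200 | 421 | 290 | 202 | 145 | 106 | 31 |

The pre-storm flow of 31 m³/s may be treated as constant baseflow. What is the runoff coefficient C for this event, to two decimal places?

ΣQ_DR = 1266 m³/s; V = ΣQ_DR·Δt = 4.558 × 10^6 m³.
Runoff depth d = V / A = 14.89 mm.
C = d / P = 14.89 / 34 = 0.44.

C ≈ 0.44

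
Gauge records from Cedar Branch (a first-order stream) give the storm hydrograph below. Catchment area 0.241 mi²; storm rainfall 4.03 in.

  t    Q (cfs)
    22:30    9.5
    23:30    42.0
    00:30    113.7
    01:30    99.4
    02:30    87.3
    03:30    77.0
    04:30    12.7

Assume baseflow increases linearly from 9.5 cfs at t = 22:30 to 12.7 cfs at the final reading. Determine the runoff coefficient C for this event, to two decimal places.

ΣQ_DR = 363.9 cfs; V = ΣQ_DR·Δt = 1.310 × 10^6 ft³.
Runoff depth d = V / A = 2.340 in.
C = d / P = 2.340 / 4.03 = 0.58.

C ≈ 0.58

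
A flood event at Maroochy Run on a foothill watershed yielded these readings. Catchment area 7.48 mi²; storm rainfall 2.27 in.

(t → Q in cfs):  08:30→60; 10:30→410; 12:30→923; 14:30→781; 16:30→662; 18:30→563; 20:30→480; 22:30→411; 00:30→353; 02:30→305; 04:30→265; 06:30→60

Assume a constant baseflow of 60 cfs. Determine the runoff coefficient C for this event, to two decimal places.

ΣQ_DR = 4553 cfs; V = ΣQ_DR·Δt = 3.278 × 10^7 ft³.
Runoff depth d = V / A = 1.886 in.
C = d / P = 1.886 / 2.27 = 0.83.

C ≈ 0.83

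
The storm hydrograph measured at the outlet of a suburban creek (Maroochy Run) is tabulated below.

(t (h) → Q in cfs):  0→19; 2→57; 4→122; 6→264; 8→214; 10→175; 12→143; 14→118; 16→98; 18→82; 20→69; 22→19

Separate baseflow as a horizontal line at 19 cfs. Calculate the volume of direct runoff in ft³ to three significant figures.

Direct-runoff ordinates (Q − Q_b): 0.0, 38.0, 103.0, 245.0, 195.0, 156.0, 124.0, 99.0, 79.0, 63.0, 50.0, 0.0 cfs.
ΣQ_DR = 1152 cfs.
With Δt = 2 h = 7200 s, V = ΣQ_DR · Δt = 1152 × 7200 = 8.29 × 10^6 ft³.

V ≈ 8.29 × 10^6 ft³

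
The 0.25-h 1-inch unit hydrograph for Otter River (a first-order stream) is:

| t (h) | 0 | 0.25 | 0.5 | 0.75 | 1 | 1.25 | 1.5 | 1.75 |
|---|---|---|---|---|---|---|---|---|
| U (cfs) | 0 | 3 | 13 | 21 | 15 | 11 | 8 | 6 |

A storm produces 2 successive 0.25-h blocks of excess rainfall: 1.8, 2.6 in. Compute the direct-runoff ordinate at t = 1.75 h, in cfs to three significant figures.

Q ≈ 31.6 cfs

By discrete convolution, Q_j = Σ (P_i / 1 in) · U_{j−i}.
At t = 1.75 h (j=7): Q = (1.8/1)·6 + (2.6/1)·8 = 31.6 cfs.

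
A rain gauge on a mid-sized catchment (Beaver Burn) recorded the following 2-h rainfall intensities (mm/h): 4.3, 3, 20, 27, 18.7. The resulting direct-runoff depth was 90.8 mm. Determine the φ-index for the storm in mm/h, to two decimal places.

φ ≈ 6.77 mm/h

Only the 3 blocks with intensity above φ contribute runoff: 20, 27, 18.7 mm/h.
Σ(I−φ)·Δt = d  ⇒  (20+27+18.7 − 3φ)·2 = 90.8
φ = (65.70 − 90.8/2) / 3 = 6.77 mm/h.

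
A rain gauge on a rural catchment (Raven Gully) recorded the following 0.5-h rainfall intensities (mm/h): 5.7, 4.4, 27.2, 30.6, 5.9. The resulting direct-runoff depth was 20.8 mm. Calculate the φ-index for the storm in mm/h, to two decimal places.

φ ≈ 8.10 mm/h

Only the 2 blocks with intensity above φ contribute runoff: 27.2, 30.6 mm/h.
Σ(I−φ)·Δt = d  ⇒  (27.2+30.6 − 2φ)·0.5 = 20.8
φ = (57.80 − 20.8/0.5) / 2 = 8.10 mm/h.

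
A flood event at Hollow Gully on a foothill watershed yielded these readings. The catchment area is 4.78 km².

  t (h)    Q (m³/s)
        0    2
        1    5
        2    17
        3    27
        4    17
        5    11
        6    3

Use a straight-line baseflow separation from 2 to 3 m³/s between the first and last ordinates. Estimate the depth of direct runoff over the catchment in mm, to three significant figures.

Direct runoff: 0.00, 2.83, 14.67, 24.50, 14.33, 8.17, 0.00 m³/s; ΣQ_DR = 64.50 m³/s.
V = ΣQ_DR · Δt = 64.50 × 3600 s = 2.322 × 10^5 m³.
Over A = 4.78 km², depth = V / A = 48.6 mm.

d ≈ 48.6 mm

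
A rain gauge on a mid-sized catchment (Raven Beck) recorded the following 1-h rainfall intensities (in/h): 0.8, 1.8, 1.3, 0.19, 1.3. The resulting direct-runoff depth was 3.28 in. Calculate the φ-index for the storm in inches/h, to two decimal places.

φ ≈ 0.48 in/h

Only the 4 blocks with intensity above φ contribute runoff: 0.8, 1.8, 1.3, 1.3 in/h.
Σ(I−φ)·Δt = d  ⇒  (0.8+1.8+1.3+1.3 − 4φ)·1 = 3.28
φ = (5.200 − 3.28/1) / 4 = 0.48 in/h.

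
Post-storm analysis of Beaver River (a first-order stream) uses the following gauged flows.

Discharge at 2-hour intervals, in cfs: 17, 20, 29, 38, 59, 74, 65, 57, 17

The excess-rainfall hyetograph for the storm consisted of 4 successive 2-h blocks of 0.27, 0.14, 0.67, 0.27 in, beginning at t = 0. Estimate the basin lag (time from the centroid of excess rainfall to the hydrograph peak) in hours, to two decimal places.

t_L ≈ 5.61 h

Centroid of excess rainfall: t_c = Σ P_i·t̄_i / ΣP_i = 4.3926 h (block centres at 1, 3, 5, 7 h).
Hydrograph peak occurs at t = 10 h, so basin lag t_L = 10 − 4.3926 = 5.61 h.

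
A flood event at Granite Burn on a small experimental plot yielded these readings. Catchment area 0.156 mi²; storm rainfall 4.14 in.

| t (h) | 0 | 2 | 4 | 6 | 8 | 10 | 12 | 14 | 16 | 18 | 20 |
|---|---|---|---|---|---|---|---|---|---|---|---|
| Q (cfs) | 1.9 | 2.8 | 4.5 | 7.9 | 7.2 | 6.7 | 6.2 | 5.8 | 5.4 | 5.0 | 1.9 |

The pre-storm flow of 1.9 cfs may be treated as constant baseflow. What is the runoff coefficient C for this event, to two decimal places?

ΣQ_DR = 34.40 cfs; V = ΣQ_DR·Δt = 2.477 × 10^5 ft³.
Runoff depth d = V / A = 0.6834 in.
C = d / P = 0.6834 / 4.14 = 0.17.

C ≈ 0.17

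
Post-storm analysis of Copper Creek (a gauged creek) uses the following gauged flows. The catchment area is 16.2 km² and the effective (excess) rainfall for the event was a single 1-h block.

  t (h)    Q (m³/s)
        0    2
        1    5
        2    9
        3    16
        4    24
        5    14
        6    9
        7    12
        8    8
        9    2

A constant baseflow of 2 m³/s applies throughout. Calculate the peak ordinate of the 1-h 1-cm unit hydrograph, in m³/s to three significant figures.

Direct runoff: 0.0, 3.0, 7.0, 14.0, 22.0, 12.0, 7.0, 10.0, 6.0, 0.0 m³/s; ΣQ_DR = 81.00 m³/s, peak = 22.0 m³/s.
Runoff depth d = ΣQ_DR·Δt / A = 81.00 × 3600 / (16.2 km²) = 18.00 mm.
The 1-cm UH is the DRH scaled by (10 mm)/d, so U_p = 22.0 × 10/18.00 = 12.2 m³/s.

U_p ≈ 12.2 m³/s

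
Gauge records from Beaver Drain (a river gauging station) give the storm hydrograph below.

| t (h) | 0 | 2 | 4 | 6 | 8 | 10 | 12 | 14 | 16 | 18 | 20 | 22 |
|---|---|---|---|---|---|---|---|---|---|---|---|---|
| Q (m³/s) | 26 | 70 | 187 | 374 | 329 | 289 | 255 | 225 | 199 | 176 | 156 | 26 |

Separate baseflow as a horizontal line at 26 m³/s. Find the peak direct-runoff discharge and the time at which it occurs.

Subtracting baseflow gives direct-runoff ordinates: 0.0, 44.0, 161.0, 348.0, 303.0, 263.0, 229.0, 199.0, 173.0, 150.0, 130.0, 0.0 m³/s.
The maximum is 348.0 m³/s, occurring at the reading for t = 6 h.

Q_p = 348.0 m³/s at t = 6 h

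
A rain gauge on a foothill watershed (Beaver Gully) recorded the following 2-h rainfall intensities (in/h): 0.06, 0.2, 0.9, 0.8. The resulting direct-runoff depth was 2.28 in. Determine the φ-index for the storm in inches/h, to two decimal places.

Only the 2 blocks with intensity above φ contribute runoff: 0.9, 0.8 in/h.
Σ(I−φ)·Δt = d  ⇒  (0.9+0.8 − 2φ)·2 = 2.28
φ = (1.700 − 2.28/2) / 2 = 0.28 in/h.

φ ≈ 0.28 in/h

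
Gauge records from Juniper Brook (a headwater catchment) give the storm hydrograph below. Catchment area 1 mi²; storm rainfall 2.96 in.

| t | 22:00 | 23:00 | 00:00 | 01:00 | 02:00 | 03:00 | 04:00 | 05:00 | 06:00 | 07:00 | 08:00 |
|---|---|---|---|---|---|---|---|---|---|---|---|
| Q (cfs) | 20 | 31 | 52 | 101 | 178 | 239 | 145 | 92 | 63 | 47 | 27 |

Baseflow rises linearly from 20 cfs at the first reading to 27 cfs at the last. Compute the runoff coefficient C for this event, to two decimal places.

C ≈ 0.39

ΣQ_DR = 736.5 cfs; V = ΣQ_DR·Δt = 2.651 × 10^6 ft³.
Runoff depth d = V / A = 1.141 in.
C = d / P = 1.141 / 2.96 = 0.39.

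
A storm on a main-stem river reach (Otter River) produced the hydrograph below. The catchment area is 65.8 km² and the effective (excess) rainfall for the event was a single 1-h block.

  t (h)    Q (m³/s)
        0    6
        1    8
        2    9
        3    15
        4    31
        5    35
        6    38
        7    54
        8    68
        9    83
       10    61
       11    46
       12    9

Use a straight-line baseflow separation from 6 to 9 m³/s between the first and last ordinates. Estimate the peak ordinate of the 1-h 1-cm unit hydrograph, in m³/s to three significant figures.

Direct runoff: 0.00, 1.75, 2.50, 8.25, 24.00, 27.75, 30.50, 46.25, 60.00, 74.75, 52.50, 37.25, 0.00 m³/s; ΣQ_DR = 365.5 m³/s, peak = 74.75 m³/s.
Runoff depth d = ΣQ_DR·Δt / A = 365.5 × 3600 / (65.8 km²) = 20.00 mm.
The 1-cm UH is the DRH scaled by (10 mm)/d, so U_p = 74.75 × 10/20.00 = 37.4 m³/s.

U_p ≈ 37.4 m³/s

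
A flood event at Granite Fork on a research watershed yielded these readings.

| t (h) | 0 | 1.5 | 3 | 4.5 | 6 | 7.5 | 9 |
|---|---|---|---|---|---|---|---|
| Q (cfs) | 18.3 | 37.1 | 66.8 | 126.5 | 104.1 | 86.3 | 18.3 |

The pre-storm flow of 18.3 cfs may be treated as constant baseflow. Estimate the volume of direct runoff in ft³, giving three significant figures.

Direct-runoff ordinates (Q − Q_b): 0.0, 18.8, 48.5, 108.2, 85.8, 68.0, 0.0 cfs.
ΣQ_DR = 329.3 cfs.
With Δt = 1.5 h = 5400 s, V = ΣQ_DR · Δt = 329.3 × 5400 = 1.78 × 10^6 ft³.

V ≈ 1.78 × 10^6 ft³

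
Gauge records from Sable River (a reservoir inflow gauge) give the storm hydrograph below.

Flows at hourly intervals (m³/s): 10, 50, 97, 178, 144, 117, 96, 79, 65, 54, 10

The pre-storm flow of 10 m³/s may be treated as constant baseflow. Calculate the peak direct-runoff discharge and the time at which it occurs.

Q_p = 168.0 m³/s at t = 3 h

Subtracting baseflow gives direct-runoff ordinates: 0.0, 40.0, 87.0, 168.0, 134.0, 107.0, 86.0, 69.0, 55.0, 44.0, 0.0 m³/s.
The maximum is 168.0 m³/s, occurring at the reading for t = 3 h.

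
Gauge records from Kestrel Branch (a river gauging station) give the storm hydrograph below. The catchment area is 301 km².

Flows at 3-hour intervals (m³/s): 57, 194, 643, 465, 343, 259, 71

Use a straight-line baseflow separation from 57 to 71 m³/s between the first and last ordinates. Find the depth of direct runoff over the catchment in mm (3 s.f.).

d ≈ 56.8 mm

Direct runoff: 0.00, 134.67, 581.33, 401.00, 276.67, 190.33, 0.00 m³/s; ΣQ_DR = 1584 m³/s.
V = ΣQ_DR · Δt = 1584 × 10800 s = 1.711 × 10^7 m³.
Over A = 301 km², depth = V / A = 56.8 mm.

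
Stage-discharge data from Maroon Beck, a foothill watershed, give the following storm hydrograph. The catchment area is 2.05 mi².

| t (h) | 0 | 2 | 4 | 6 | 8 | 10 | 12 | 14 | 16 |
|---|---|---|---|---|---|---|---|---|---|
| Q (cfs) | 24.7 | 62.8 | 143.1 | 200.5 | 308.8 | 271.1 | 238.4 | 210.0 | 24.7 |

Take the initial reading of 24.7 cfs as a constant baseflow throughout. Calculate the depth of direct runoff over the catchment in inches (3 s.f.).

Direct runoff: 0.0, 38.1, 118.4, 175.8, 284.1, 246.4, 213.7, 185.3, 0.0 cfs; ΣQ_DR = 1262 cfs.
V = ΣQ_DR · Δt = 1262 × 7200 s = 9.085 × 10^6 ft³.
Over A = 2.05 mi², depth = V / A = 1.91 in.

d ≈ 1.91 in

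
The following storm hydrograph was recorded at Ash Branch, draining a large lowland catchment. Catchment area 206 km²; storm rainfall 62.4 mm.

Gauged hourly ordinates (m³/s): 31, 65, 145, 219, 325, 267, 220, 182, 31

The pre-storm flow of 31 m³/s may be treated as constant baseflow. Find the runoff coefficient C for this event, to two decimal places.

ΣQ_DR = 1206 m³/s; V = ΣQ_DR·Δt = 4.342 × 10^6 m³.
Runoff depth d = V / A = 21.08 mm.
C = d / P = 21.08 / 62.4 = 0.34.

C ≈ 0.34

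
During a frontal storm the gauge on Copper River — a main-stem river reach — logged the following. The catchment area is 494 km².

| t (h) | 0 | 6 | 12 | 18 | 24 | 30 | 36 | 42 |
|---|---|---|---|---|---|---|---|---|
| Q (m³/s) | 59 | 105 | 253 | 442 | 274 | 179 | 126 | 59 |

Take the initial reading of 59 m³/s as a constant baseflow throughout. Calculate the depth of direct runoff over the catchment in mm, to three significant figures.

d ≈ 44.8 mm

Direct runoff: 0.0, 46.0, 194.0, 383.0, 215.0, 120.0, 67.0, 0.0 m³/s; ΣQ_DR = 1025 m³/s.
V = ΣQ_DR · Δt = 1025 × 21600 s = 2.214 × 10^7 m³.
Over A = 494 km², depth = V / A = 44.8 mm.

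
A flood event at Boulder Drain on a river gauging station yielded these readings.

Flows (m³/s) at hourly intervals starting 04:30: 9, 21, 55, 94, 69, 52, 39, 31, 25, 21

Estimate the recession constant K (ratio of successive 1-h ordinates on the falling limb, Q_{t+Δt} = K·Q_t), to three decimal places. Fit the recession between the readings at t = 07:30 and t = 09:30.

Using the recession-limb readings at t = 07:30 and t = 09:30: Q falls from 94 to 52 m³/s over 2 intervals.
K = (Q₂/Q₁)^(1/2) = (52/94)^(1/2) = 0.744.

K ≈ 0.744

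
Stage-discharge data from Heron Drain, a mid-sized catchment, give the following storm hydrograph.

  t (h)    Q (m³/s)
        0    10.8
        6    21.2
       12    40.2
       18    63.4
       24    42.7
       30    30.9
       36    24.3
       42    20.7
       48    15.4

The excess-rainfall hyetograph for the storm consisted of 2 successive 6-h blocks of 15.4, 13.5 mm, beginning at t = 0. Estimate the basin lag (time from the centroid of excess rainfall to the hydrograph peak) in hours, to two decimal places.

Centroid of excess rainfall: t_c = Σ P_i·t̄_i / ΣP_i = 5.8028 h (block centres at 3, 9 h).
Hydrograph peak occurs at t = 18 h, so basin lag t_L = 18 − 5.8028 = 12.20 h.

t_L ≈ 12.20 h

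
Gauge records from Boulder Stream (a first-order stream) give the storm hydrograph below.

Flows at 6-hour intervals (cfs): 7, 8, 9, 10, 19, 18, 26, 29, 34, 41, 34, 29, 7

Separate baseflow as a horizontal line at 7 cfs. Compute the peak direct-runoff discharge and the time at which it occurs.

Q_p = 34.0 cfs at t = 54 h

Subtracting baseflow gives direct-runoff ordinates: 0.0, 1.0, 2.0, 3.0, 12.0, 11.0, 19.0, 22.0, 27.0, 34.0, 27.0, 22.0, 0.0 cfs.
The maximum is 34.0 cfs, occurring at the reading for t = 54 h.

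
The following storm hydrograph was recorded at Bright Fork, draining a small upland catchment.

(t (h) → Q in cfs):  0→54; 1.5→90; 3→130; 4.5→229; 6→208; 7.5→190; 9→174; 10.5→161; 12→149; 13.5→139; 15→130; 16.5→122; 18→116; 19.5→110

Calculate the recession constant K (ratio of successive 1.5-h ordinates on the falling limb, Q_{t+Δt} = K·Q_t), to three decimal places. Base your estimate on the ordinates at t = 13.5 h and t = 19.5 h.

Using the recession-limb readings at t = 13.5 h and t = 19.5 h: Q falls from 139 to 110 cfs over 4 intervals.
K = (Q₂/Q₁)^(1/4) = (110/139)^(1/4) = 0.943.

K ≈ 0.943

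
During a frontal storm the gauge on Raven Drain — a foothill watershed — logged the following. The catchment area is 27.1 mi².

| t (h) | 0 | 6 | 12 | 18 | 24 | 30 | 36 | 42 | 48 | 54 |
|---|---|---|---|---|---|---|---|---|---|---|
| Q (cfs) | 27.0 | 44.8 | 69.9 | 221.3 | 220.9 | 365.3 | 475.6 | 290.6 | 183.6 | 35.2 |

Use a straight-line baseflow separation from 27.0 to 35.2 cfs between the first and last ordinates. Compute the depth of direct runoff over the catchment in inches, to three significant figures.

d ≈ 0.557 in

Direct runoff: 0.00, 16.89, 41.08, 191.57, 190.26, 333.74, 443.13, 257.22, 149.31, 0.00 cfs; ΣQ_DR = 1623 cfs.
V = ΣQ_DR · Δt = 1623 × 21600 s = 3.506 × 10^7 ft³.
Over A = 27.1 mi², depth = V / A = 0.557 in.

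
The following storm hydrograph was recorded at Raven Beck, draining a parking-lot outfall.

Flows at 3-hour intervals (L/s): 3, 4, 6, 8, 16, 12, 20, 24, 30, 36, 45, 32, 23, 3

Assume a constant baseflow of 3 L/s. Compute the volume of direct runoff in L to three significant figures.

V ≈ 2.38 × 10^6 L

Direct-runoff ordinates (Q − Q_b): 0.0, 1.0, 3.0, 5.0, 13.0, 9.0, 17.0, 21.0, 27.0, 33.0, 42.0, 29.0, 20.0, 0.0 L/s.
ΣQ_DR = 220.0 L/s.
With Δt = 3 h = 10800 s, V = ΣQ_DR · Δt = 220.0 × 10800 = 2.38 × 10^6 L.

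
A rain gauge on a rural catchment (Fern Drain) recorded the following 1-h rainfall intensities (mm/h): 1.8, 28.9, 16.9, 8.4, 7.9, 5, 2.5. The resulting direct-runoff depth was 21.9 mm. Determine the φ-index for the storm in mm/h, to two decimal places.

Only the 2 blocks with intensity above φ contribute runoff: 28.9, 16.9 mm/h.
Σ(I−φ)·Δt = d  ⇒  (28.9+16.9 − 2φ)·1 = 21.9
φ = (45.80 − 21.9/1) / 2 = 11.95 mm/h.

φ ≈ 11.95 mm/h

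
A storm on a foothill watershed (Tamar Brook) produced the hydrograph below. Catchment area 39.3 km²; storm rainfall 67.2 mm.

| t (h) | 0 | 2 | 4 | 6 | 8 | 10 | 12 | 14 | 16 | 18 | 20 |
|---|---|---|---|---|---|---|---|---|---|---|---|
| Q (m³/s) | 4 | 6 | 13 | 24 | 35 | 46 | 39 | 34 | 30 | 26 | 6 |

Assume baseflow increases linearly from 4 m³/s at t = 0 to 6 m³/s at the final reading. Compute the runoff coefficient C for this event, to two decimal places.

ΣQ_DR = 208.0 m³/s; V = ΣQ_DR·Δt = 1.498 × 10^6 m³.
Runoff depth d = V / A = 38.11 mm.
C = d / P = 38.11 / 67.2 = 0.57.

C ≈ 0.57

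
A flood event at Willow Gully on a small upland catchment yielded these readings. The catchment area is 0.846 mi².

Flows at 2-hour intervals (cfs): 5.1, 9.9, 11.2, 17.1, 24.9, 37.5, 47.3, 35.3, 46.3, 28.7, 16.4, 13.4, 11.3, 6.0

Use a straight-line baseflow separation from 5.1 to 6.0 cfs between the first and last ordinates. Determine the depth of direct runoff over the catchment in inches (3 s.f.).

Direct runoff: 0.00, 4.73, 5.96, 11.79, 19.52, 32.05, 41.78, 29.72, 40.65, 22.98, 10.61, 7.54, 5.37, 0.00 cfs; ΣQ_DR = 232.7 cfs.
V = ΣQ_DR · Δt = 232.7 × 7200 s = 1.675 × 10^6 ft³.
Over A = 0.846 mi², depth = V / A = 0.852 in.

d ≈ 0.852 in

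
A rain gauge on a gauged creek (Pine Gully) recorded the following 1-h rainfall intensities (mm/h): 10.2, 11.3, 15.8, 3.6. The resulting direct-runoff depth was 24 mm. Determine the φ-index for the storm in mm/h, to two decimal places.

Only the 3 blocks with intensity above φ contribute runoff: 10.2, 11.3, 15.8 mm/h.
Σ(I−φ)·Δt = d  ⇒  (10.2+11.3+15.8 − 3φ)·1 = 24
φ = (37.30 − 24/1) / 3 = 4.43 mm/h.

φ ≈ 4.43 mm/h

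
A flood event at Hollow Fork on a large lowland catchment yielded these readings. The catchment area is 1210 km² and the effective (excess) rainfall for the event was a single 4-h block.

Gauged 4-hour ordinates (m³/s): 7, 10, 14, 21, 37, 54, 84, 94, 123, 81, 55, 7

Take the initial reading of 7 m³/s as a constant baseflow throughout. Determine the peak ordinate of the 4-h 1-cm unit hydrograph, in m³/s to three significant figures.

U_p ≈ 194 m³/s

Direct runoff: 0.0, 3.0, 7.0, 14.0, 30.0, 47.0, 77.0, 87.0, 116.0, 74.0, 48.0, 0.0 m³/s; ΣQ_DR = 503.0 m³/s, peak = 116.0 m³/s.
Runoff depth d = ΣQ_DR·Δt / A = 503.0 × 14400 / (1210 km²) = 5.986 mm.
The 1-cm UH is the DRH scaled by (10 mm)/d, so U_p = 116.0 × 10/5.986 = 194 m³/s.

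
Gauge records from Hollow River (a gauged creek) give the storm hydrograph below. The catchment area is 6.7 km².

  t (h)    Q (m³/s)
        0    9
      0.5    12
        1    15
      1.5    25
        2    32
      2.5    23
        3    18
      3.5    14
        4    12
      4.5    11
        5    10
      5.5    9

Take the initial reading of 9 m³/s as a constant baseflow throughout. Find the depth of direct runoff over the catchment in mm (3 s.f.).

Direct runoff: 0.0, 3.0, 6.0, 16.0, 23.0, 14.0, 9.0, 5.0, 3.0, 2.0, 1.0, 0.0 m³/s; ΣQ_DR = 82.00 m³/s.
V = ΣQ_DR · Δt = 82.00 × 1800 s = 1.476 × 10^5 m³.
Over A = 6.7 km², depth = V / A = 22.0 mm.

d ≈ 22.0 mm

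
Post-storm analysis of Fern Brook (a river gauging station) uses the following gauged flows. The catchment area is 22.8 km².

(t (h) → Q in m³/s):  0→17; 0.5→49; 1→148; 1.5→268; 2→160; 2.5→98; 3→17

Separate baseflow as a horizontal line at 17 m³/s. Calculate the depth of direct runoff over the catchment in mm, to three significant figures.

Direct runoff: 0.0, 32.0, 131.0, 251.0, 143.0, 81.0, 0.0 m³/s; ΣQ_DR = 638.0 m³/s.
V = ΣQ_DR · Δt = 638.0 × 1800 s = 1.148 × 10^6 m³.
Over A = 22.8 km², depth = V / A = 50.4 mm.

d ≈ 50.4 mm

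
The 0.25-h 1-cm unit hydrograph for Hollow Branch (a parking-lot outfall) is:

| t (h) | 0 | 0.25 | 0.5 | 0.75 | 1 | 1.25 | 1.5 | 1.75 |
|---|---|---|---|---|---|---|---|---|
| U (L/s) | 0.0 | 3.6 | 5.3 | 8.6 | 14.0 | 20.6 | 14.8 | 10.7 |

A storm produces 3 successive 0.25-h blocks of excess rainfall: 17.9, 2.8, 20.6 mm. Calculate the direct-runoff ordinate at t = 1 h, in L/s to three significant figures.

By discrete convolution, Q_j = Σ (P_i / 10 mm) · U_{j−i}.
At t = 1 h (j=4): Q = (17.9/10)·14.0 + (2.8/10)·8.6 + (20.6/10)·5.3 = 38.4 L/s.

Q ≈ 38.4 L/s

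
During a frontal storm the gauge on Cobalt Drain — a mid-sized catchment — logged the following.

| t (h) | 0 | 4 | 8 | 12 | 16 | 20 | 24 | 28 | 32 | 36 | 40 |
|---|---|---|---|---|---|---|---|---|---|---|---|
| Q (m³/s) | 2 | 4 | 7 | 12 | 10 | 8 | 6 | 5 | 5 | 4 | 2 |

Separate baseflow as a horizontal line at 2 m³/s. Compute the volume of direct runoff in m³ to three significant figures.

V ≈ 6.19 × 10^5 m³

Direct-runoff ordinates (Q − Q_b): 0.0, 2.0, 5.0, 10.0, 8.0, 6.0, 4.0, 3.0, 3.0, 2.0, 0.0 m³/s.
ΣQ_DR = 43.00 m³/s.
With Δt = 4 h = 14400 s, V = ΣQ_DR · Δt = 43.00 × 14400 = 6.19 × 10^5 m³.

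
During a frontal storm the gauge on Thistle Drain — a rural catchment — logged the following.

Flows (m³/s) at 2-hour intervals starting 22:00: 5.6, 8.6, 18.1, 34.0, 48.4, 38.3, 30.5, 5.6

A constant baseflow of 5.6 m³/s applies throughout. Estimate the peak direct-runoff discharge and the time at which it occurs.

Q_p = 42.8 m³/s at t = 06:00

Subtracting baseflow gives direct-runoff ordinates: 0.0, 3.0, 12.5, 28.4, 42.8, 32.7, 24.9, 0.0 m³/s.
The maximum is 42.8 m³/s, occurring at the reading for t = 06:00.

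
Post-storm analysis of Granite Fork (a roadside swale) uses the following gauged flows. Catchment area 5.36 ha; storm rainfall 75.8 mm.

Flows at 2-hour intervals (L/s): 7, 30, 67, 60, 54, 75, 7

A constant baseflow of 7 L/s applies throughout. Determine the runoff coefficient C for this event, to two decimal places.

C ≈ 0.44

ΣQ_DR = 251.0 L/s; V = ΣQ_DR·Δt = 1.807 × 10^6 L.
Runoff depth d = V / A = 33.72 mm.
C = d / P = 33.72 / 75.8 = 0.44.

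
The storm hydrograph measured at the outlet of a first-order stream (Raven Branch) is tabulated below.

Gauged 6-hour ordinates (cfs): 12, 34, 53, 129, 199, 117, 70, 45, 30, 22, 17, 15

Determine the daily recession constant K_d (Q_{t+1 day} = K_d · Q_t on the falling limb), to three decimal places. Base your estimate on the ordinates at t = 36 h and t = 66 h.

K_d ≈ 0.292

Between t = 36 h and t = 66 h the flow falls from 70 to 15 cfs over 5×6 h = 30 h.
Per-interval ratio K = (15/70)^(1/5) = 0.7348; K_d = K^(24/6) = 0.292.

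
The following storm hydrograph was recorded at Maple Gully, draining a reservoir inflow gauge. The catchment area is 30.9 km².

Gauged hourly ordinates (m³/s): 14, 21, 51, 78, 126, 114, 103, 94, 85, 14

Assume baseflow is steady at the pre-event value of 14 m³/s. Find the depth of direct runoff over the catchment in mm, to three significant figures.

Direct runoff: 0.0, 7.0, 37.0, 64.0, 112.0, 100.0, 89.0, 80.0, 71.0, 0.0 m³/s; ΣQ_DR = 560.0 m³/s.
V = ΣQ_DR · Δt = 560.0 × 3600 s = 2.016 × 10^6 m³.
Over A = 30.9 km², depth = V / A = 65.2 mm.

d ≈ 65.2 mm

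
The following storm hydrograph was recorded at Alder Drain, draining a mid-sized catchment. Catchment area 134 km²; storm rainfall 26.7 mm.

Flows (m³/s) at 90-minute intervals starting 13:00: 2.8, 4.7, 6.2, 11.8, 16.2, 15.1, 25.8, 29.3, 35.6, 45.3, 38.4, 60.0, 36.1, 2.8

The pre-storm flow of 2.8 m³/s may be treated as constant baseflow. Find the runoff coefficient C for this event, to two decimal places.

C ≈ 0.44

ΣQ_DR = 290.9 m³/s; V = ΣQ_DR·Δt = 1.571 × 10^6 m³.
Runoff depth d = V / A = 11.72 mm.
C = d / P = 11.72 / 26.7 = 0.44.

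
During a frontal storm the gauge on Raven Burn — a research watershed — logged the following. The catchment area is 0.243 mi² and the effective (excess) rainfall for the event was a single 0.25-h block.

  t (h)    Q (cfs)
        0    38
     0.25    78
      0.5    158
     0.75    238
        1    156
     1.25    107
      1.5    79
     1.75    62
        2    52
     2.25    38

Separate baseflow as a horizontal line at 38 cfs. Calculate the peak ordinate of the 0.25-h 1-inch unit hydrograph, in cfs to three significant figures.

U_p ≈ 200 cfs

Direct runoff: 0.0, 40.0, 120.0, 200.0, 118.0, 69.0, 41.0, 24.0, 14.0, 0.0 cfs; ΣQ_DR = 626.0 cfs, peak = 200.0 cfs.
Runoff depth d = ΣQ_DR·Δt / A = 626.0 × 900 / (0.243 mi²) = 0.9980 in.
The 1-inch UH is the DRH scaled by (1 in)/d, so U_p = 200.0 × 1/0.9980 = 200 cfs.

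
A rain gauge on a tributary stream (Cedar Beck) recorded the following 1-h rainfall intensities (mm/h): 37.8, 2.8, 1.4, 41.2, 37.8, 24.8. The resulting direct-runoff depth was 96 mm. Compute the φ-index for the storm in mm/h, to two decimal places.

Only the 4 blocks with intensity above φ contribute runoff: 37.8, 41.2, 37.8, 24.8 mm/h.
Σ(I−φ)·Δt = d  ⇒  (37.8+41.2+37.8+24.8 − 4φ)·1 = 96
φ = (141.6 − 96/1) / 4 = 11.40 mm/h.

φ ≈ 11.40 mm/h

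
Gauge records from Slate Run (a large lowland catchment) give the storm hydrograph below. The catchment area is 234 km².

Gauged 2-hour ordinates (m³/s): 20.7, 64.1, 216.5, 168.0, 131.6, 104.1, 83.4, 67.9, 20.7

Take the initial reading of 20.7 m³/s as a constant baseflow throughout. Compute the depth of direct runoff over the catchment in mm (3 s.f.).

d ≈ 21.3 mm

Direct runoff: 0.0, 43.4, 195.8, 147.3, 110.9, 83.4, 62.7, 47.2, 0.0 m³/s; ΣQ_DR = 690.7 m³/s.
V = ΣQ_DR · Δt = 690.7 × 7200 s = 4.973 × 10^6 m³.
Over A = 234 km², depth = V / A = 21.3 mm.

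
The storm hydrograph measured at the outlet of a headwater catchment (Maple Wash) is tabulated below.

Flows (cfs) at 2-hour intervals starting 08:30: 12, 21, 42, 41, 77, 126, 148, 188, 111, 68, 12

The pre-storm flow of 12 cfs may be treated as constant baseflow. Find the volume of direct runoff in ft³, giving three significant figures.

V ≈ 5.14 × 10^6 ft³

Direct-runoff ordinates (Q − Q_b): 0.0, 9.0, 30.0, 29.0, 65.0, 114.0, 136.0, 176.0, 99.0, 56.0, 0.0 cfs.
ΣQ_DR = 714.0 cfs.
With Δt = 2 h = 7200 s, V = ΣQ_DR · Δt = 714.0 × 7200 = 5.14 × 10^6 ft³.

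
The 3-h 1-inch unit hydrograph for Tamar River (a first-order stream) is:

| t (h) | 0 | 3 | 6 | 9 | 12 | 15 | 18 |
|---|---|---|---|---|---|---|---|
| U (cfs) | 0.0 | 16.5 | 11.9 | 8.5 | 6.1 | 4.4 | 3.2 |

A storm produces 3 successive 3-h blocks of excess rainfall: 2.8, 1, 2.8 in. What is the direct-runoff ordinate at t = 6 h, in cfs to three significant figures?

By discrete convolution, Q_j = Σ (P_i / 1 in) · U_{j−i}.
At t = 6 h (j=2): Q = (2.8/1)·11.9 + (1/1)·16.5 + (2.8/1)·0.0 = 49.8 cfs.

Q ≈ 49.8 cfs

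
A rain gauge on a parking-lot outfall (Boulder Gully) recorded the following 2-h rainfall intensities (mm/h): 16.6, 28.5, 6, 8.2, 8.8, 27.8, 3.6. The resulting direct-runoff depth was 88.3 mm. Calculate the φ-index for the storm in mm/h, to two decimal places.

φ ≈ 9.58 mm/h

Only the 3 blocks with intensity above φ contribute runoff: 16.6, 28.5, 27.8 mm/h.
Σ(I−φ)·Δt = d  ⇒  (16.6+28.5+27.8 − 3φ)·2 = 88.3
φ = (72.90 − 88.3/2) / 3 = 9.58 mm/h.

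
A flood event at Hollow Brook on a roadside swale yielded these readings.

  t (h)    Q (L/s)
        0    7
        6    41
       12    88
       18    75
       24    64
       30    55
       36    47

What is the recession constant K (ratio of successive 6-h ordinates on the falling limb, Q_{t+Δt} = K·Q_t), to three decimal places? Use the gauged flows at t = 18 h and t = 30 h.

K ≈ 0.856

Using the recession-limb readings at t = 18 h and t = 30 h: Q falls from 75 to 55 L/s over 2 intervals.
K = (Q₂/Q₁)^(1/2) = (55/75)^(1/2) = 0.856.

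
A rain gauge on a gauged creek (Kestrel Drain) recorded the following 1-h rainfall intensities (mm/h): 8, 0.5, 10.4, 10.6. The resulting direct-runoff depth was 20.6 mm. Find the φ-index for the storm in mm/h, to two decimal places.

Only the 3 blocks with intensity above φ contribute runoff: 8, 10.4, 10.6 mm/h.
Σ(I−φ)·Δt = d  ⇒  (8+10.4+10.6 − 3φ)·1 = 20.6
φ = (29.00 − 20.6/1) / 3 = 2.80 mm/h.

φ ≈ 2.80 mm/h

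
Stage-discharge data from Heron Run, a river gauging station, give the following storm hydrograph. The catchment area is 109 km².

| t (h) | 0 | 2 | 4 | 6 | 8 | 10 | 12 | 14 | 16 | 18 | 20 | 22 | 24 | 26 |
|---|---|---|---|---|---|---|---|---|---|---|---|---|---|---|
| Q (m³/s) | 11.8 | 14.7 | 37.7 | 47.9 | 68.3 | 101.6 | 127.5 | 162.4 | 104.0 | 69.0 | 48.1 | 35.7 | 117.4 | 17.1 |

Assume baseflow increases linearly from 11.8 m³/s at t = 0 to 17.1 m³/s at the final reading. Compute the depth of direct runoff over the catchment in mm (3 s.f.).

Direct runoff: 0.00, 2.49, 25.08, 34.88, 54.87, 87.76, 113.25, 147.75, 88.94, 53.53, 32.22, 19.42, 100.71, 0.00 m³/s; ΣQ_DR = 760.9 m³/s.
V = ΣQ_DR · Δt = 760.9 × 7200 s = 5.478 × 10^6 m³.
Over A = 109 km², depth = V / A = 50.3 mm.

d ≈ 50.3 mm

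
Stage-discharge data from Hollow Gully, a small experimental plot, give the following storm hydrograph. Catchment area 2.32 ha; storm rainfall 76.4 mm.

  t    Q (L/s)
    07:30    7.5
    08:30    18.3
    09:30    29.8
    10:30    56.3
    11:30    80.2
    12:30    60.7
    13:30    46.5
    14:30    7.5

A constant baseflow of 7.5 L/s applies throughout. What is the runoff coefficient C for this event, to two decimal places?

ΣQ_DR = 246.8 L/s; V = ΣQ_DR·Δt = 8.885 × 10^5 L.
Runoff depth d = V / A = 38.30 mm.
C = d / P = 38.30 / 76.4 = 0.50.

C ≈ 0.50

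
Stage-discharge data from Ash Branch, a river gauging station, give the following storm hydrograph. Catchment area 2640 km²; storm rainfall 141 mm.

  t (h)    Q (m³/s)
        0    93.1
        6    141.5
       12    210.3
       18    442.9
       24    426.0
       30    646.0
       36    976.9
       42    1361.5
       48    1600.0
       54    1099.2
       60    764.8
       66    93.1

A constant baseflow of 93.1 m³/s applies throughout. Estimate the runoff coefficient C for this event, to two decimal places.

ΣQ_DR = 6738 m³/s; V = ΣQ_DR·Δt = 1.455 × 10^8 m³.
Runoff depth d = V / A = 55.13 mm.
C = d / P = 55.13 / 141 = 0.39.

C ≈ 0.39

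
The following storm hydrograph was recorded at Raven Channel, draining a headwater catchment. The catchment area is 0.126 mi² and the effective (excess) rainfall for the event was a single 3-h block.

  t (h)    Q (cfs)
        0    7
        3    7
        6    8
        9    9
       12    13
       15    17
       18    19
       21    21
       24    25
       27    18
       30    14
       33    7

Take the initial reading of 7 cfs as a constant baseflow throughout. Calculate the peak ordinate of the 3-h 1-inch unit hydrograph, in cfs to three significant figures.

U_p ≈ 6.02 cfs

Direct runoff: 0.0, 0.0, 1.0, 2.0, 6.0, 10.0, 12.0, 14.0, 18.0, 11.0, 7.0, 0.0 cfs; ΣQ_DR = 81.00 cfs, peak = 18.0 cfs.
Runoff depth d = ΣQ_DR·Δt / A = 81.00 × 10800 / (0.126 mi²) = 2.988 in.
The 1-inch UH is the DRH scaled by (1 in)/d, so U_p = 18.0 × 1/2.988 = 6.02 cfs.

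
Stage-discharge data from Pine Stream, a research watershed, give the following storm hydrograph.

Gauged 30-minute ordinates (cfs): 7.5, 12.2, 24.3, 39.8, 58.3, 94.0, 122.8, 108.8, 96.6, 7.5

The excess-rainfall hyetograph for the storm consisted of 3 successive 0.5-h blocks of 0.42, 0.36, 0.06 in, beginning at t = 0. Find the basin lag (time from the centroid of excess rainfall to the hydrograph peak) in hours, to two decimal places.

t_L ≈ 2.46 h

Centroid of excess rainfall: t_c = Σ P_i·t̄_i / ΣP_i = 0.5357 h (block centres at 0.25, 0.75, 1.25 h).
Hydrograph peak occurs at t = 3 h, so basin lag t_L = 3 − 0.5357 = 2.46 h.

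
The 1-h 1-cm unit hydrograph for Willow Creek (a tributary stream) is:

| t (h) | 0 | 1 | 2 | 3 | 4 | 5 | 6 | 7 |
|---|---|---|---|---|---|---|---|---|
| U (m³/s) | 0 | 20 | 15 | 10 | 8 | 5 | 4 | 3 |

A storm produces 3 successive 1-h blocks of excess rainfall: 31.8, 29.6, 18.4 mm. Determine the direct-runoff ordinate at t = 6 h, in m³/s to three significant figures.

By discrete convolution, Q_j = Σ (P_i / 10 mm) · U_{j−i}.
At t = 6 h (j=6): Q = (31.8/10)·4 + (29.6/10)·5 + (18.4/10)·8 = 42.2 m³/s.

Q ≈ 42.2 m³/s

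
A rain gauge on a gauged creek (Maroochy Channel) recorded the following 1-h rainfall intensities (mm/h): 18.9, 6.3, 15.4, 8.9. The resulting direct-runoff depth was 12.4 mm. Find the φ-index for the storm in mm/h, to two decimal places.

Only the 2 blocks with intensity above φ contribute runoff: 18.9, 15.4 mm/h.
Σ(I−φ)·Δt = d  ⇒  (18.9+15.4 − 2φ)·1 = 12.4
φ = (34.30 − 12.4/1) / 2 = 10.95 mm/h.

φ ≈ 10.95 mm/h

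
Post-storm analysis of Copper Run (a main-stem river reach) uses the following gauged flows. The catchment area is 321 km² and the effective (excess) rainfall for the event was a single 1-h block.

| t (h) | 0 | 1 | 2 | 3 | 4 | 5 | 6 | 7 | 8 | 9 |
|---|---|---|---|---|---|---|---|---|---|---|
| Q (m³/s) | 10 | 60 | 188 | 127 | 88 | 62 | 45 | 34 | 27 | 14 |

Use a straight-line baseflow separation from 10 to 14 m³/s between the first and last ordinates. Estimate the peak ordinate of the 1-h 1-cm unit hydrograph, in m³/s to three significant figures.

U_p ≈ 295 m³/s

Direct runoff: 0.00, 49.56, 177.11, 115.67, 76.22, 49.78, 32.33, 20.89, 13.44, 0.00 m³/s; ΣQ_DR = 535.0 m³/s, peak = 177.11 m³/s.
Runoff depth d = ΣQ_DR·Δt / A = 535.0 × 3600 / (321 km²) = 6.000 mm.
The 1-cm UH is the DRH scaled by (10 mm)/d, so U_p = 177.11 × 10/6.000 = 295 m³/s.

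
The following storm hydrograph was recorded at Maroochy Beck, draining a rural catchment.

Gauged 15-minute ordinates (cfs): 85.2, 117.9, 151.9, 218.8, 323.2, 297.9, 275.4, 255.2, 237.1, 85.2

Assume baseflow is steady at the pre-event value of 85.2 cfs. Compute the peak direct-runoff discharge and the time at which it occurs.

Subtracting baseflow gives direct-runoff ordinates: 0.0, 32.7, 66.7, 133.6, 238.0, 212.7, 190.2, 170.0, 151.9, 0.0 cfs.
The maximum is 238.0 cfs, occurring at the reading for t = 1 h.

Q_p = 238.0 cfs at t = 1 h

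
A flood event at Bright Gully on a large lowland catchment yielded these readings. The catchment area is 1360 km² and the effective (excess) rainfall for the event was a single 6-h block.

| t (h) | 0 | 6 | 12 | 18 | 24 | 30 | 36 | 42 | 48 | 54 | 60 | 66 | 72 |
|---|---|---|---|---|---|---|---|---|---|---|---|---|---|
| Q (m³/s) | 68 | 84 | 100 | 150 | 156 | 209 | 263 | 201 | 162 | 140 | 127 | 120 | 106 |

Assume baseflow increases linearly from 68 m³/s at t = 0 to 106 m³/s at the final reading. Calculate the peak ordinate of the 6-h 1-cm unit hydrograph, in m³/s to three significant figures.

Direct runoff: 0.00, 12.83, 25.67, 72.50, 75.33, 125.17, 176.00, 110.83, 68.67, 43.50, 27.33, 17.17, 0.00 m³/s; ΣQ_DR = 755.0 m³/s, peak = 176.00 m³/s.
Runoff depth d = ΣQ_DR·Δt / A = 755.0 × 21600 / (1360 km²) = 11.99 mm.
The 1-cm UH is the DRH scaled by (10 mm)/d, so U_p = 176.00 × 10/11.99 = 147 m³/s.

U_p ≈ 147 m³/s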